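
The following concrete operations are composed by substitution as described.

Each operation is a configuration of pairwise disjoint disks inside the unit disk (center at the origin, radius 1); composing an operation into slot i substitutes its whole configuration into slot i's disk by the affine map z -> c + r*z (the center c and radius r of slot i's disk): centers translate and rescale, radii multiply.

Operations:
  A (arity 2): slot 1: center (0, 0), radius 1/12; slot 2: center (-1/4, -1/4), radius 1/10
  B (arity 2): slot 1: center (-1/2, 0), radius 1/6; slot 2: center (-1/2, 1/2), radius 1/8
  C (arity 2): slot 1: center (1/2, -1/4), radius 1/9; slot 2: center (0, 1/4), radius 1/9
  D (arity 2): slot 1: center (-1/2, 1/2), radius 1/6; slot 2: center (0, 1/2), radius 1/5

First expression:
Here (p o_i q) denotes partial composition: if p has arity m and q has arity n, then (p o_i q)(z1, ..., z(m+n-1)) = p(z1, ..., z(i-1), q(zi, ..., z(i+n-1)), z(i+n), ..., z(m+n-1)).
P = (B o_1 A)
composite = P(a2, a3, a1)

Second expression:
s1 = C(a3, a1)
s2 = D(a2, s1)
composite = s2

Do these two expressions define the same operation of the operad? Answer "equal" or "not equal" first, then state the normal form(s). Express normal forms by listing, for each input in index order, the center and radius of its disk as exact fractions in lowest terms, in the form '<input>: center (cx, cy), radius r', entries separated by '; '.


not equal: they reduce to a1: center (-1/2, 1/2), radius 1/8; a2: center (-1/2, 0), radius 1/72; a3: center (-13/24, -1/24), radius 1/60 and a1: center (0, 11/20), radius 1/45; a2: center (-1/2, 1/2), radius 1/6; a3: center (1/10, 9/20), radius 1/45

Normal form of the first expression: a1: center (-1/2, 1/2), radius 1/8; a2: center (-1/2, 0), radius 1/72; a3: center (-13/24, -1/24), radius 1/60
Normal form of the second expression: a1: center (0, 11/20), radius 1/45; a2: center (-1/2, 1/2), radius 1/6; a3: center (1/10, 9/20), radius 1/45
They disagree, so not equal.


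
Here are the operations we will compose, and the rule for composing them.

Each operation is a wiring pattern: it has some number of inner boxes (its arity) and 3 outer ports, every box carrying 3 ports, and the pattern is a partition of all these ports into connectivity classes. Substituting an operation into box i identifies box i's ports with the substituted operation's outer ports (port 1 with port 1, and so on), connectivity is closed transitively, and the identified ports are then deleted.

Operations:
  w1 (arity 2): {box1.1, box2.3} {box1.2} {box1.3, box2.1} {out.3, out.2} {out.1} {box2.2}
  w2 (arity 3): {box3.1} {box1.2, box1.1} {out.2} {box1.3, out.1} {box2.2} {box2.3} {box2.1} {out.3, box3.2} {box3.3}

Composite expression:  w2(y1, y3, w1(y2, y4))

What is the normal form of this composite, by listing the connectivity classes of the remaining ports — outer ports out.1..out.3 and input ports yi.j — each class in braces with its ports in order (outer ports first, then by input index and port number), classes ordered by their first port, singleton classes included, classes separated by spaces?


{out.1, y1.3} {out.2} {out.3} {y1.1, y1.2} {y2.1, y4.3} {y2.2} {y2.3, y4.1} {y3.1} {y3.2} {y3.3} {y4.2}

Two ports join when wires chain via w2-identified ports.
after w1, the pattern on (y2, y4) reads {out.1} {out.2, out.3} {y2.1, y4.3} {y2.2} {y2.3, y4.1} {y4.2} (out.j = its outer ports)
after w2, the pattern on (y1, y3, y2, y4) reads {out.1, y1.3} {out.2} {out.3} {y1.1, y1.2} {y2.1, y4.3} {y2.2} {y2.3, y4.1} {y3.1} {y3.2} {y3.3} {y4.2} (out.j = its outer ports)


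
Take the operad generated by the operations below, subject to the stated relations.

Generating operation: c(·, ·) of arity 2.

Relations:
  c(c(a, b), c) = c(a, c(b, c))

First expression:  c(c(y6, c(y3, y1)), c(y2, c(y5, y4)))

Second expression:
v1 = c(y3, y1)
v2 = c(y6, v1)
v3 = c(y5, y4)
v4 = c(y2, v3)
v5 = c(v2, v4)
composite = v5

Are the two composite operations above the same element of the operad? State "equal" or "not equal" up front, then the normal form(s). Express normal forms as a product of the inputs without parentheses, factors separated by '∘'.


equal; both compose to y6 ∘ y3 ∘ y1 ∘ y2 ∘ y5 ∘ y4


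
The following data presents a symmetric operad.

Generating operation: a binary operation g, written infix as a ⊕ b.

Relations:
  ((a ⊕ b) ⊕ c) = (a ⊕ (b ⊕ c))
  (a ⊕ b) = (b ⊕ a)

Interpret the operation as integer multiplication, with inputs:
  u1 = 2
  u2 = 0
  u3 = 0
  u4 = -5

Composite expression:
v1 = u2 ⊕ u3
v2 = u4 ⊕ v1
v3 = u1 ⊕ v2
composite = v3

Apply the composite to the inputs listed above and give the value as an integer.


0

(u2 ⊕ u3) = 0
(u4 ⊕ (u2 ⊕ u3)) = 0
(u1 ⊕ (u4 ⊕ (u2 ⊕ u3))) = 0


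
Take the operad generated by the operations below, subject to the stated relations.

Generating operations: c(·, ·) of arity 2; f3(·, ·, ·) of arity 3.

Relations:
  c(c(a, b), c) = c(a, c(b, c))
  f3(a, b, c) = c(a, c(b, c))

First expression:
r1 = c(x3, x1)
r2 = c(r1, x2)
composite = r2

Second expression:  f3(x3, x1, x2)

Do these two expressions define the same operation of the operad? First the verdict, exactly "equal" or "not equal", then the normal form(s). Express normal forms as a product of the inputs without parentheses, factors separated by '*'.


The first expression reduces to x3 * x1 * x2
The second expression reduces to x3 * x1 * x2
The forms coincide; equal.

equal; both compose to x3 * x1 * x2


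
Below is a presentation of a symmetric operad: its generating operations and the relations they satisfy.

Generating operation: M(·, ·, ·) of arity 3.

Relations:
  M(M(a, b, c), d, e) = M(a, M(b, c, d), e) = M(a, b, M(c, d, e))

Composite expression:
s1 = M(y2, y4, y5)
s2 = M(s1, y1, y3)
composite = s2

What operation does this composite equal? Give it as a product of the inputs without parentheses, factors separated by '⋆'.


All parenthesizations of M agree; list the y-inputs left to right.
M(y2, y4, y5) collapses to y2 ⋆ y4 ⋆ y5
M(M(y2, y4, y5), y1, y3) collapses to y2 ⋆ y4 ⋆ y5 ⋆ y1 ⋆ y3

y2 ⋆ y4 ⋆ y5 ⋆ y1 ⋆ y3


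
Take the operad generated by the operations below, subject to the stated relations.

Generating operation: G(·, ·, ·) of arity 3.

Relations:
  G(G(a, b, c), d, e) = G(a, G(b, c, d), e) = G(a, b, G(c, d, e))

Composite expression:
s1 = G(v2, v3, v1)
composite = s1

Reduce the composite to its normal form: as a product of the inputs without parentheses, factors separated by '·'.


v2 · v3 · v1

Every regrouping of G is equal, so read the v-inputs in written order.
G(v2, v3, v1) collapses to v2 · v3 · v1


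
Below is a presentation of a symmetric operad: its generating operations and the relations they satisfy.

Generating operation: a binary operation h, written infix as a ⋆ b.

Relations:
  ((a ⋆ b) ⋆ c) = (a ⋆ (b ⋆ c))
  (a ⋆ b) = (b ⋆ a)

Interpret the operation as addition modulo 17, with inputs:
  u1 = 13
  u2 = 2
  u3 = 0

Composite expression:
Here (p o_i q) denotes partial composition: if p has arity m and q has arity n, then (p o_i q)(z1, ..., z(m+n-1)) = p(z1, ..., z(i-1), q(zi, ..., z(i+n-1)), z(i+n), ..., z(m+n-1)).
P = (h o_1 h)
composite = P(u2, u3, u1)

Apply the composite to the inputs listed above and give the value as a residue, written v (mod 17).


15 (mod 17)

(u2 ⋆ u3) = 2
((u2 ⋆ u3) ⋆ u1) = 15


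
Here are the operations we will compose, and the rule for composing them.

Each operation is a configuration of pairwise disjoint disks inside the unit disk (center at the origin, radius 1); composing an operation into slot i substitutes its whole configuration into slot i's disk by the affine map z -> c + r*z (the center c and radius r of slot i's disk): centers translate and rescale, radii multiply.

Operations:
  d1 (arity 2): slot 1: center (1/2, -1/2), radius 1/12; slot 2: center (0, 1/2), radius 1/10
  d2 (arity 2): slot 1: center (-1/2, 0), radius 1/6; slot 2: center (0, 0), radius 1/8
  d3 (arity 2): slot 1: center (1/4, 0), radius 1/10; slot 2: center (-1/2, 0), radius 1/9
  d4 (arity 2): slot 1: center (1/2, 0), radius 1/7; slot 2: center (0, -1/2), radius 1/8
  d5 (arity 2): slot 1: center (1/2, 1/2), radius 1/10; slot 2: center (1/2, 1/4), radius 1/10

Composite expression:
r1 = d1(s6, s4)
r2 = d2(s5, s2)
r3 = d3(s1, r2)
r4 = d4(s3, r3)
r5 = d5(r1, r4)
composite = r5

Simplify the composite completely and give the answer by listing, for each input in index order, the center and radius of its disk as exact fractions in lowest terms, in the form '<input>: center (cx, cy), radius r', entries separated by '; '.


s1: center (161/320, 1/5), radius 1/800; s2: center (79/160, 1/5), radius 1/5760; s3: center (11/20, 1/4), radius 1/70; s4: center (1/2, 11/20), radius 1/100; s5: center (71/144, 1/5), radius 1/4320; s6: center (11/20, 9/20), radius 1/120

Below d5, radii multiply path by path; the s-disk centers shift.
s6: after 2 affine steps, its disk has center (11/20, 9/20), radius 1/120
s4: after 2 affine steps, its disk has center (1/2, 11/20), radius 1/100
s3: after 2 affine steps, its disk has center (11/20, 1/4), radius 1/70
s1: after 3 affine steps, its disk has center (161/320, 1/5), radius 1/800
s5: after 4 affine steps, its disk has center (71/144, 1/5), radius 1/4320
s2: after 4 affine steps, its disk has center (79/160, 1/5), radius 1/5760


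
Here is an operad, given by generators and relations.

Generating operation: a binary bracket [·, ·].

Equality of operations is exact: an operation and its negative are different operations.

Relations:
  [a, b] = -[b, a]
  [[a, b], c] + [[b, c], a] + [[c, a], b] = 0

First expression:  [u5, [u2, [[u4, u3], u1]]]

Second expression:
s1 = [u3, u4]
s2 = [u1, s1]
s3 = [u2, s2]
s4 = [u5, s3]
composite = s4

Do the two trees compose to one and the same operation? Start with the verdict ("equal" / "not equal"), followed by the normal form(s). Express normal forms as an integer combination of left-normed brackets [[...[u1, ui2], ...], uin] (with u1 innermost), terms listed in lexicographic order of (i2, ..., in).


equal; both compose to [[[[u1, u3], u4], u2], u5] - [[[[u1, u4], u3], u2], u5]

The first expression reduces to [[[[u1, u3], u4], u2], u5] - [[[[u1, u4], u3], u2], u5]
The second expression reduces to [[[[u1, u3], u4], u2], u5] - [[[[u1, u4], u3], u2], u5]
Identical normal forms: equal.


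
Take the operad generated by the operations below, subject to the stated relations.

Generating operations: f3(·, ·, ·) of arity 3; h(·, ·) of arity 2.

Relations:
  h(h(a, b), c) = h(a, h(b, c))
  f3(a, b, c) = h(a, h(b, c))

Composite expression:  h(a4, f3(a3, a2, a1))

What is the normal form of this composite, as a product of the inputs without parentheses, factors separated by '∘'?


a4 ∘ a3 ∘ a2 ∘ a1

Key point: h is associative — brackets drop, the a-order remains.
f3(a3, a2, a1) reduces to a3 ∘ a2 ∘ a1
h(a4, f3(a3, a2, a1)) reduces to a4 ∘ a3 ∘ a2 ∘ a1


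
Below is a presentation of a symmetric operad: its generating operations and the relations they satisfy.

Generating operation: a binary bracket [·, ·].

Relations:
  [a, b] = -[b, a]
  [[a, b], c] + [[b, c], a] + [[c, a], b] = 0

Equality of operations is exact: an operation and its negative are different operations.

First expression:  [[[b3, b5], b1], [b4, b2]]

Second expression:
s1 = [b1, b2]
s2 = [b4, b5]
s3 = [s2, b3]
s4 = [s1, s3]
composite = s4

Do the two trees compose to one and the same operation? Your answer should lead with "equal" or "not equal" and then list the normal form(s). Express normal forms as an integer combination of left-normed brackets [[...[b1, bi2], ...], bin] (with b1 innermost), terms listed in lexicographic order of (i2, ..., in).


not equal: they reduce to [[[[b1, b3], b5], b2], b4] - [[[[b1, b3], b5], b4], b2] - [[[[b1, b5], b3], b2], b4] + [[[[b1, b5], b3], b4], b2] and -[[[[b1, b2], b3], b4], b5] + [[[[b1, b2], b3], b5], b4] + [[[[b1, b2], b4], b5], b3] - [[[[b1, b2], b5], b4], b3]

In normal form, the first expression is [[[[b1, b3], b5], b2], b4] - [[[[b1, b3], b5], b4], b2] - [[[[b1, b5], b3], b2], b4] + [[[[b1, b5], b3], b4], b2]
In normal form, the second expression is -[[[[b1, b2], b3], b4], b5] + [[[[b1, b2], b3], b5], b4] + [[[[b1, b2], b4], b5], b3] - [[[[b1, b2], b5], b4], b3]
No match — not equal.


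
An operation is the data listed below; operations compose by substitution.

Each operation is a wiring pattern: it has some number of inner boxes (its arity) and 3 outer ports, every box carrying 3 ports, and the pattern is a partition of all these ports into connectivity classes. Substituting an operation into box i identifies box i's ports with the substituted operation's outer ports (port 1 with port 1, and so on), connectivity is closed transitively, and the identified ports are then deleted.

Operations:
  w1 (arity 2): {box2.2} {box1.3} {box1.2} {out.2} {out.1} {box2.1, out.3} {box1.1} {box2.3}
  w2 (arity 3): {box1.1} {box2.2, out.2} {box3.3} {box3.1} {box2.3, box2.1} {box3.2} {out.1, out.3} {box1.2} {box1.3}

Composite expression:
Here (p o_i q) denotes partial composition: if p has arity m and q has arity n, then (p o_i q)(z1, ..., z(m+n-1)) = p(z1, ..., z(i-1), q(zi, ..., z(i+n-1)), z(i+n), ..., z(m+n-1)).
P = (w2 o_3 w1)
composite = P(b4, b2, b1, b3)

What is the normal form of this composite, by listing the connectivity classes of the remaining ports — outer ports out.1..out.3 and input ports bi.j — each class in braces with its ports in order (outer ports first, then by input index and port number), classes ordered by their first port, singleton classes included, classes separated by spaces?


{out.1, out.3} {out.2, b2.2} {b1.1} {b1.2} {b1.3} {b2.1, b2.3} {b3.1} {b3.2} {b3.3} {b4.1} {b4.2} {b4.3}


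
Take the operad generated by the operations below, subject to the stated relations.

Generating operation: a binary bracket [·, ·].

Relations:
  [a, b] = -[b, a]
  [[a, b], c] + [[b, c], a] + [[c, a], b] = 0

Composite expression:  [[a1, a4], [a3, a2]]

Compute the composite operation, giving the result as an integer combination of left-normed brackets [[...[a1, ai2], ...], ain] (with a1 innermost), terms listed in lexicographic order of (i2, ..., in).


-[[[a1, a4], a2], a3] + [[[a1, a4], a3], a2]

In the tensor algebra, words opening a1 carry the a1-anchored form.
Composite bracket: [[a1, a4], [a3, a2]]
Applying ab - ba throughout gives 8 signed words (2^3 = 8).
Words beginning with a1 determine it all:
  word a1a4a2a3 has sign -1, contributing -[[[a1, a4], a2], a3]
  word a1a4a3a2 has sign +1, contributing +[[[a1, a4], a3], a2]


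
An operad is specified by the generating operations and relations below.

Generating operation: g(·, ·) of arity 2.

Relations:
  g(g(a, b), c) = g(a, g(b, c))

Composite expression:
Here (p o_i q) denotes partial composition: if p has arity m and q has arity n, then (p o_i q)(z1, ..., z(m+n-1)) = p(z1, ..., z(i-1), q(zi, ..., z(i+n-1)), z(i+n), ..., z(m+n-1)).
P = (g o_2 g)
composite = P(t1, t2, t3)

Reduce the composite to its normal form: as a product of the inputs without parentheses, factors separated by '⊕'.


Key point: g is associative — brackets drop, the t-order remains.
g(t2, t3) unparenthesizes to t2 ⊕ t3
g(t1, g(t2, t3)) unparenthesizes to t1 ⊕ t2 ⊕ t3

t1 ⊕ t2 ⊕ t3


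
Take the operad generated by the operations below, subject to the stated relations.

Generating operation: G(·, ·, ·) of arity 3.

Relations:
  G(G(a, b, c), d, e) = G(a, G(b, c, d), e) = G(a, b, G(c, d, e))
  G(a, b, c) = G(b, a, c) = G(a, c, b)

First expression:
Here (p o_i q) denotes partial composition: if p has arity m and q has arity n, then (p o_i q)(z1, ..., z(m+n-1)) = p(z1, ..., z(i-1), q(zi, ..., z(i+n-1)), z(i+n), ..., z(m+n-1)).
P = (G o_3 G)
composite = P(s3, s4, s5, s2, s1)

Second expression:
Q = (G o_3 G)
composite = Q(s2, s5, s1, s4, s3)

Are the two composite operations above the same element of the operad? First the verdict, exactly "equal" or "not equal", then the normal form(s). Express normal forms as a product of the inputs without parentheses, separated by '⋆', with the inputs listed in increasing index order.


Reducing the first expression gives s1 ⋆ s2 ⋆ s3 ⋆ s4 ⋆ s5
Reducing the second expression gives s1 ⋆ s2 ⋆ s3 ⋆ s4 ⋆ s5
Same normal form: equal.

equal; the common form is s1 ⋆ s2 ⋆ s3 ⋆ s4 ⋆ s5


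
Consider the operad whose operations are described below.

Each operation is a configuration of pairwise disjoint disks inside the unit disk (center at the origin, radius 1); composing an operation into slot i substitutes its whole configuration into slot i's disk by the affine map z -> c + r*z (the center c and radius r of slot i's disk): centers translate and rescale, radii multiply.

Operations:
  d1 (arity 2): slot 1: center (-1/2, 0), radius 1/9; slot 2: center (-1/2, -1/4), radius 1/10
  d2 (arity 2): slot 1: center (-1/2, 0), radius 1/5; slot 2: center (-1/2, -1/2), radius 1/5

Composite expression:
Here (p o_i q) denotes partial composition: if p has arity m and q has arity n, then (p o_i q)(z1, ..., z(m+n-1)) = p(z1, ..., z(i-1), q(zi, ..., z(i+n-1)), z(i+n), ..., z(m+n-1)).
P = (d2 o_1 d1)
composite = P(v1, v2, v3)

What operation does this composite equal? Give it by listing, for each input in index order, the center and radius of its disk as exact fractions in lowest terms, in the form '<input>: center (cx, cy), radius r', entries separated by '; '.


v1: center (-3/5, 0), radius 1/45; v2: center (-3/5, -1/20), radius 1/50; v3: center (-1/2, -1/2), radius 1/5


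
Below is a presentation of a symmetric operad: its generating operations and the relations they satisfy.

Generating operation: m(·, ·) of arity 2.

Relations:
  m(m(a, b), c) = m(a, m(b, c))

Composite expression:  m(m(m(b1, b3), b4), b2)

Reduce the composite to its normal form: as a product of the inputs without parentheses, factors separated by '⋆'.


b1 ⋆ b3 ⋆ b4 ⋆ b2

All parenthesizations of m agree; list the b-inputs left to right.
m(b1, b3) flattens to b1 ⋆ b3
m(m(b1, b3), b4) flattens to b1 ⋆ b3 ⋆ b4
m(m(m(b1, b3), b4), b2) flattens to b1 ⋆ b3 ⋆ b4 ⋆ b2


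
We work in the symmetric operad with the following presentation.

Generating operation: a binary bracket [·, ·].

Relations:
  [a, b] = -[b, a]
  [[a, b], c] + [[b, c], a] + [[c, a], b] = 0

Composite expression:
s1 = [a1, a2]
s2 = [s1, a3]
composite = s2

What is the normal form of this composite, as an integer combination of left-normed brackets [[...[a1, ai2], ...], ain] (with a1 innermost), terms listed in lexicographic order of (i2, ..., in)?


[[a1, a2], a3]

Expand each bracket as ab - ba; the a1-initial words give the coefficients.
Composite bracket: [[a1, a2], a3]
Expanding via [a, b] = ab - ba: 4 signed words (2^2 = 4).
Keep just the words that open with a1:
  a1a2a3 (sign +1) contributes +[[a1, a2], a3]


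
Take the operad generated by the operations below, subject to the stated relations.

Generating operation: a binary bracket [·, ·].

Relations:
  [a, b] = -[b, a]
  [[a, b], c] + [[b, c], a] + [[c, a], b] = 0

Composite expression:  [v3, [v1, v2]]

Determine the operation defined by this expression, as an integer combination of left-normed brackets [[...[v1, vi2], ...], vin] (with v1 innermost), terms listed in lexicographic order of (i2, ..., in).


-[[v1, v2], v3]

Skip Jacobi rewriting: expand, keep v1-initial words, read off terms.
Composite bracket: [v3, [v1, v2]]
The bracket unfolds into 4 signed words via [a, b] = ab - ba (2^2 = 4).
Coefficients come from the v1-initial words:
  word v1v2v3 has sign -1, contributing -[[v1, v2], v3]


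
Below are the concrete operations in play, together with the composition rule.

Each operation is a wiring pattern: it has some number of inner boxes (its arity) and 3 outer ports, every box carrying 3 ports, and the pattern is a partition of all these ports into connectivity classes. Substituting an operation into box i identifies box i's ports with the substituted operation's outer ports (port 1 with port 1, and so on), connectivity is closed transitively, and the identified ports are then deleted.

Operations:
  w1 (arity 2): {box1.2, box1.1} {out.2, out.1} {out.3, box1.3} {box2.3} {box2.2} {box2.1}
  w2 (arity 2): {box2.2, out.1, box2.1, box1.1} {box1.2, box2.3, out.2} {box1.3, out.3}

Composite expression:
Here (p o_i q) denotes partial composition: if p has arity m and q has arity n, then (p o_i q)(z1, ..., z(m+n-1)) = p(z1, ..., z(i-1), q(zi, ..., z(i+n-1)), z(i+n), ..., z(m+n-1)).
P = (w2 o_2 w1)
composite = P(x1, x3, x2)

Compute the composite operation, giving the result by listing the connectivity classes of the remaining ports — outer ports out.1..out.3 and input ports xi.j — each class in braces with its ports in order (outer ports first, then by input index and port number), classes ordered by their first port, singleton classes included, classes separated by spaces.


{out.1, x1.1} {out.2, x1.2, x3.3} {out.3, x1.3} {x2.1} {x2.2} {x2.3} {x3.1, x3.2}

After gluing at w2, chains via deleted ports link the x-ports.
stage w1: inputs (x3, x2), connectivity {out.1, out.2} {out.3, x3.3} {x2.1} {x2.2} {x2.3} {x3.1, x3.2}, out.j its boundary
stage w2: inputs (x1, x3, x2), connectivity {out.1, x1.1} {out.2, x1.2, x3.3} {out.3, x1.3} {x2.1} {x2.2} {x2.3} {x3.1, x3.2}, out.j its boundary


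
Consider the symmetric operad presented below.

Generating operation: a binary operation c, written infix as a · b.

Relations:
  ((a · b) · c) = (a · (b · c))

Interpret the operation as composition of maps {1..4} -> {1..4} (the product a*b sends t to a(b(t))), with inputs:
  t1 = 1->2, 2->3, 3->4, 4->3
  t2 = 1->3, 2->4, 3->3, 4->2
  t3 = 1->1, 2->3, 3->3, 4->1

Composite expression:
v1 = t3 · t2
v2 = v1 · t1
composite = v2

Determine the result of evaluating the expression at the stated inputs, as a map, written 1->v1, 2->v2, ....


1->1, 2->3, 3->3, 4->3


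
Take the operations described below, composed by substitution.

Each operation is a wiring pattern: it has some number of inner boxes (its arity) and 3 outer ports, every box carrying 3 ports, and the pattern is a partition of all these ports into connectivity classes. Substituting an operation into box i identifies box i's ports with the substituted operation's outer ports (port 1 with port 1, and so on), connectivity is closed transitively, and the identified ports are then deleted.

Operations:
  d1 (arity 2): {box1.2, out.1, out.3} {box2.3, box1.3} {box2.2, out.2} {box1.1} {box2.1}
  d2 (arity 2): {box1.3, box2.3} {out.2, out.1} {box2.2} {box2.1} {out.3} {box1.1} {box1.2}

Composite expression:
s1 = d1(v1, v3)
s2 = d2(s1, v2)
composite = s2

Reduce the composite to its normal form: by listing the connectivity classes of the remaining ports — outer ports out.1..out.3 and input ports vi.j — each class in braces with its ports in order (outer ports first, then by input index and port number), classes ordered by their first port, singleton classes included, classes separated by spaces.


{out.1, out.2} {out.3} {v1.1} {v1.2, v2.3} {v1.3, v3.3} {v2.1} {v2.2} {v3.1} {v3.2}

Connectivity passes through glued d2-boundaries; trace each wire chain.
through d1, on inputs (v1, v3): {out.1, out.3, v1.2} {out.2, v3.2} {v1.1} {v1.3, v3.3} {v3.1} (out.j = stage outer ports)
through d2, on inputs (v1, v3, v2): {out.1, out.2} {out.3} {v1.1} {v1.2, v2.3} {v1.3, v3.3} {v2.1} {v2.2} {v3.1} {v3.2} (out.j = stage outer ports)


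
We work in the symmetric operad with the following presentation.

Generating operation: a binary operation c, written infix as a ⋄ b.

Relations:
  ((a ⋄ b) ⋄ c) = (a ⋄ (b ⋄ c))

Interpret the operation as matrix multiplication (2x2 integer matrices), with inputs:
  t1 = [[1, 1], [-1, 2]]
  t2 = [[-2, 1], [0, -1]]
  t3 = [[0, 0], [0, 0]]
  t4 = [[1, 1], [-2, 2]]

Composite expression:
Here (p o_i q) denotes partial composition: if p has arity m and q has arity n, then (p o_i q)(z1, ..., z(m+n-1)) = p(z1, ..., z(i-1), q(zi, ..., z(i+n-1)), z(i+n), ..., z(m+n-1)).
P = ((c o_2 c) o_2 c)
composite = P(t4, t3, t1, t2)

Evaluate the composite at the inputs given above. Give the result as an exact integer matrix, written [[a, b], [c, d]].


[[0, 0], [0, 0]]


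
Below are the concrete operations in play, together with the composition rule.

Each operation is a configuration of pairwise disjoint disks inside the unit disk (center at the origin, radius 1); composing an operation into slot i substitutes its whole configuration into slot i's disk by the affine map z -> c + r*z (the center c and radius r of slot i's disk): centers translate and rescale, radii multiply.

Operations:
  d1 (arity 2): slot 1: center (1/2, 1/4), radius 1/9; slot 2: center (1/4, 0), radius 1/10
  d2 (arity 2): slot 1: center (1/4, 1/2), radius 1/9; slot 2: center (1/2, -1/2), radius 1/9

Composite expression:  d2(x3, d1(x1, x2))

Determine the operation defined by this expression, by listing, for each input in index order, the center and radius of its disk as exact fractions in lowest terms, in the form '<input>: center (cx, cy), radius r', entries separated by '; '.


x1: center (5/9, -17/36), radius 1/81; x2: center (19/36, -1/2), radius 1/90; x3: center (1/4, 1/2), radius 1/9

Nesting under d2 composes maps z -> c + r*z down each x-path.
for x3, the 1-step affine chain lands on center (1/4, 1/2), radius 1/9
for x1, the 2-step affine chain lands on center (5/9, -17/36), radius 1/81
for x2, the 2-step affine chain lands on center (19/36, -1/2), radius 1/90


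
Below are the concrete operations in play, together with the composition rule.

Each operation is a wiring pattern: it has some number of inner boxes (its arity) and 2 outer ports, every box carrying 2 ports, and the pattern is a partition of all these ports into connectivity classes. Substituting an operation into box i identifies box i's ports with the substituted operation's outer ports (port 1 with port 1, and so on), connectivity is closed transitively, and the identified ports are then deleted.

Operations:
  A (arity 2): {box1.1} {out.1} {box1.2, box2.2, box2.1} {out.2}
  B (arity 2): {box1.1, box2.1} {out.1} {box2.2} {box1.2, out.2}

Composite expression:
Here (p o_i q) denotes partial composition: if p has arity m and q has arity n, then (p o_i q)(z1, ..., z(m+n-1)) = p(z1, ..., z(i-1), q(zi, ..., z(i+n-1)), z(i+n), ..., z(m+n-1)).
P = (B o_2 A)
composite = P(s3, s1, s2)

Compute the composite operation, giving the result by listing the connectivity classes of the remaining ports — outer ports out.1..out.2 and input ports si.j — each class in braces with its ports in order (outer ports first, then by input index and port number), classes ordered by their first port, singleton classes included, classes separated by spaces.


{out.1} {out.2, s3.2} {s1.1} {s1.2, s2.1, s2.2} {s3.1}

Reachability decides: close wires over B-identified ports.
the subtree at A composes to {out.1} {out.2} {s1.1} {s1.2, s2.1, s2.2} on (s1, s2); out.j = own outer ports
the subtree at B composes to {out.1} {out.2, s3.2} {s1.1} {s1.2, s2.1, s2.2} {s3.1} on (s3, s1, s2); out.j = own outer ports


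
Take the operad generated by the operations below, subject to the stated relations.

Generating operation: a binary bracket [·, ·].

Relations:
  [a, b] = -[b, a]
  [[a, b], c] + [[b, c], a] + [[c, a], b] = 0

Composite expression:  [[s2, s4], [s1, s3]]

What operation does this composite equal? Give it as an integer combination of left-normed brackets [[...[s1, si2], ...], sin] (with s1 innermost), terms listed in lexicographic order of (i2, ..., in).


Left-normed coefficients sit on the s1-initial expansion words.
Composite bracket: [[s2, s4], [s1, s3]]
Expanding via [a, b] = ab - ba: 8 signed words (2^3 = 8).
Coefficients come from the s1-initial words:
  from s1s3s2s4, sign -1: term -[[[s1, s3], s2], s4]
  from s1s3s4s2, sign +1: term +[[[s1, s3], s4], s2]

-[[[s1, s3], s2], s4] + [[[s1, s3], s4], s2]


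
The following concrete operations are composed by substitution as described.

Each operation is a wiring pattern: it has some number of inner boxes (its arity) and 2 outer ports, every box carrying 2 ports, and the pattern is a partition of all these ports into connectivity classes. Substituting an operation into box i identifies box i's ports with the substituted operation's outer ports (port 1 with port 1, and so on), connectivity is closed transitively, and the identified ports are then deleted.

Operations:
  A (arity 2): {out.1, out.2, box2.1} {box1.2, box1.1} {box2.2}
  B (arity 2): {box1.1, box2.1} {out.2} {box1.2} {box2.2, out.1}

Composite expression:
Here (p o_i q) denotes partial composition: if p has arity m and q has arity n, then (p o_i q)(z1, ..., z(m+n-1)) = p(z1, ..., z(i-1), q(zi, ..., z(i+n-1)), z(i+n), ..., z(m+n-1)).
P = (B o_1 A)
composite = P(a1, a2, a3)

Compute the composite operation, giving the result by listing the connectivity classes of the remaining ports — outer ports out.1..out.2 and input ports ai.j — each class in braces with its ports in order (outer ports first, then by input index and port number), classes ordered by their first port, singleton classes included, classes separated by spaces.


{out.1, a3.2} {out.2} {a1.1, a1.2} {a2.1, a3.1} {a2.2}

Treat the ports identified at B as solder joints: merge, then drop.
A over (a1, a2) gives {out.1, out.2, a2.1} {a1.1, a1.2} {a2.2}, out.j being that stage's outer ports
B over (a1, a2, a3) gives {out.1, a3.2} {out.2} {a1.1, a1.2} {a2.1, a3.1} {a2.2}, out.j being that stage's outer ports


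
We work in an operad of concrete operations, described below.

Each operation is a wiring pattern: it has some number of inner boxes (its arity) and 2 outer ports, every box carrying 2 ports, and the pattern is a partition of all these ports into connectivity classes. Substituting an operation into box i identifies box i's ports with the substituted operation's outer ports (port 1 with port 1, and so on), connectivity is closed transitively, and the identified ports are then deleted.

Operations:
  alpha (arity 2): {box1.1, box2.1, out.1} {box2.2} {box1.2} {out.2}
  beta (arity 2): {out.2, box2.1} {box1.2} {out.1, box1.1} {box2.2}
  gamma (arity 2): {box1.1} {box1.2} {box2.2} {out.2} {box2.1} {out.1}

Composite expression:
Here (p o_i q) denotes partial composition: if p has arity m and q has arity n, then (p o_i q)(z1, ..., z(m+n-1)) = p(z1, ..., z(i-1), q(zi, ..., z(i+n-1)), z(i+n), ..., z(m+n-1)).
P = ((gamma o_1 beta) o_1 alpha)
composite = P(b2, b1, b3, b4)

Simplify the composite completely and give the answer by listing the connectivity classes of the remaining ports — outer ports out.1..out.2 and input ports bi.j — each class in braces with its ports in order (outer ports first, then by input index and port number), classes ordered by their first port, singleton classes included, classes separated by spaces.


{out.1} {out.2} {b1.1, b2.1} {b1.2} {b2.2} {b3.1} {b3.2} {b4.1} {b4.2}

Treat the ports identified at gamma as solder joints: merge, then drop.
the subtree at alpha composes to {out.1, b1.1, b2.1} {out.2} {b1.2} {b2.2} on (b2, b1); out.j = own outer ports
the subtree at beta composes to {out.1, b1.1, b2.1} {out.2, b3.1} {b1.2} {b2.2} {b3.2} on (b2, b1, b3); out.j = own outer ports
the subtree at gamma composes to {out.1} {out.2} {b1.1, b2.1} {b1.2} {b2.2} {b3.1} {b3.2} {b4.1} {b4.2} on (b2, b1, b3, b4); out.j = own outer ports


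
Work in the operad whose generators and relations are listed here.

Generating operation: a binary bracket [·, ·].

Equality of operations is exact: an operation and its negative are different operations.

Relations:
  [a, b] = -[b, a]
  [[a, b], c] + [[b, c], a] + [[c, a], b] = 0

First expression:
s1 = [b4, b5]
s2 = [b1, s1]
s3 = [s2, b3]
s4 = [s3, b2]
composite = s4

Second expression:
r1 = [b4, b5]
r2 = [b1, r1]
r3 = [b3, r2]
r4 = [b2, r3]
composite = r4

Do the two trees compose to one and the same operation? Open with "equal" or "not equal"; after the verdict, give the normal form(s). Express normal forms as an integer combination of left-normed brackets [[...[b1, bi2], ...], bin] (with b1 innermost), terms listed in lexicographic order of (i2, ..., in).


equal; the common form is [[[[b1, b4], b5], b3], b2] - [[[[b1, b5], b4], b3], b2]

Normal form of the first expression: [[[[b1, b4], b5], b3], b2] - [[[[b1, b5], b4], b3], b2]
Normal form of the second expression: [[[[b1, b4], b5], b3], b2] - [[[[b1, b5], b4], b3], b2]
One common form — equal.


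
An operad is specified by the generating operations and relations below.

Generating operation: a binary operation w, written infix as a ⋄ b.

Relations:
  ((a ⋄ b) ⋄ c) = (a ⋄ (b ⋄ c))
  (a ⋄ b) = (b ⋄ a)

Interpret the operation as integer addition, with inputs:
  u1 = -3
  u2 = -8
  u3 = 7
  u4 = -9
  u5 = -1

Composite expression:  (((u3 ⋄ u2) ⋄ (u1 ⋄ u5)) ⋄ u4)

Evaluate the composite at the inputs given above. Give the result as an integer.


-14


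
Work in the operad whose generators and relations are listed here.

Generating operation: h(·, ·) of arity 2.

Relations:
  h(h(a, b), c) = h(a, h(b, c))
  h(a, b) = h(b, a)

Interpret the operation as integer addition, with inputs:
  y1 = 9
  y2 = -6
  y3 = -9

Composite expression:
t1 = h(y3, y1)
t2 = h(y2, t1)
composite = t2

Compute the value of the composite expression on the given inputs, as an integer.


h(y3, y1) = 0
h(y2, h(y3, y1)) = -6

-6


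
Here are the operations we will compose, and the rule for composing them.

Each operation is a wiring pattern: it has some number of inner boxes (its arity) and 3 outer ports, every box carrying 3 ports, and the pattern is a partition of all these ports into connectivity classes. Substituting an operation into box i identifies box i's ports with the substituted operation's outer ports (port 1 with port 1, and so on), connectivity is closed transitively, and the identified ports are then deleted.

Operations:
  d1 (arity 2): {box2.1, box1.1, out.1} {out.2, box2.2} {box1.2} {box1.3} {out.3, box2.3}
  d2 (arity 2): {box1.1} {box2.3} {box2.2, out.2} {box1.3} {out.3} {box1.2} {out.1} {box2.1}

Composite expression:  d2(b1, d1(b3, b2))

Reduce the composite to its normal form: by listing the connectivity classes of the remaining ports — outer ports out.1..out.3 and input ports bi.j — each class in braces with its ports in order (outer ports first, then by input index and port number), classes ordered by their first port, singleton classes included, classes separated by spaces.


{out.1} {out.2, b2.2} {out.3} {b1.1} {b1.2} {b1.3} {b2.1, b3.1} {b2.3} {b3.2} {b3.3}

Connectivity passes through glued d2-boundaries; trace each wire chain.
after d1, the pattern on (b3, b2) reads {out.1, b2.1, b3.1} {out.2, b2.2} {out.3, b2.3} {b3.2} {b3.3} (out.j = its outer ports)
after d2, the pattern on (b1, b3, b2) reads {out.1} {out.2, b2.2} {out.3} {b1.1} {b1.2} {b1.3} {b2.1, b3.1} {b2.3} {b3.2} {b3.3} (out.j = its outer ports)


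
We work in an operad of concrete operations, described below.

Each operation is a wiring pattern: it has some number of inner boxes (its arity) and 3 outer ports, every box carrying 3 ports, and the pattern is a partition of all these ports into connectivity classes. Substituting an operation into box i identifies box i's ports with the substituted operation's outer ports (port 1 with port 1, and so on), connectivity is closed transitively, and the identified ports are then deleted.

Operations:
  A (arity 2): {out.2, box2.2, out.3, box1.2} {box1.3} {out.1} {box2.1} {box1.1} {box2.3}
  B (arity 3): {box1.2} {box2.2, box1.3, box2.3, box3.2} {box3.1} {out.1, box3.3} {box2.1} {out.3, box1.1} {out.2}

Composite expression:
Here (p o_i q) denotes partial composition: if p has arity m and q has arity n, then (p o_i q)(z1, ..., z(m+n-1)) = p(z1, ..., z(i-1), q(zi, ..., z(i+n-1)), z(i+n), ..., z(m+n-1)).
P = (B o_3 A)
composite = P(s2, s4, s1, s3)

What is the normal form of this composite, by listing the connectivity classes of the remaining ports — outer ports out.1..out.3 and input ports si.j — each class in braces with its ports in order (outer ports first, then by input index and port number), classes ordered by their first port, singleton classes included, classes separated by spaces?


{out.1, s1.2, s2.3, s3.2, s4.2, s4.3} {out.2} {out.3, s2.1} {s1.1} {s1.3} {s2.2} {s3.1} {s3.3} {s4.1}

Two ports join when wires chain via B-identified ports.
composing A on (s1, s3), with out.j its own outer ports: {out.1} {out.2, out.3, s1.2, s3.2} {s1.1} {s1.3} {s3.1} {s3.3}
composing B on (s2, s4, s1, s3), with out.j its own outer ports: {out.1, s1.2, s2.3, s3.2, s4.2, s4.3} {out.2} {out.3, s2.1} {s1.1} {s1.3} {s2.2} {s3.1} {s3.3} {s4.1}


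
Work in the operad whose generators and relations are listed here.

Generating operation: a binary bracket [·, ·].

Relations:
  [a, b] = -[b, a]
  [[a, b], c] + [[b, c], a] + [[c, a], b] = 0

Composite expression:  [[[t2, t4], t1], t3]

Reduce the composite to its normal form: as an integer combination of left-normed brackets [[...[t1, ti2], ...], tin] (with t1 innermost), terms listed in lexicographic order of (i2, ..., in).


-[[[t1, t2], t4], t3] + [[[t1, t4], t2], t3]


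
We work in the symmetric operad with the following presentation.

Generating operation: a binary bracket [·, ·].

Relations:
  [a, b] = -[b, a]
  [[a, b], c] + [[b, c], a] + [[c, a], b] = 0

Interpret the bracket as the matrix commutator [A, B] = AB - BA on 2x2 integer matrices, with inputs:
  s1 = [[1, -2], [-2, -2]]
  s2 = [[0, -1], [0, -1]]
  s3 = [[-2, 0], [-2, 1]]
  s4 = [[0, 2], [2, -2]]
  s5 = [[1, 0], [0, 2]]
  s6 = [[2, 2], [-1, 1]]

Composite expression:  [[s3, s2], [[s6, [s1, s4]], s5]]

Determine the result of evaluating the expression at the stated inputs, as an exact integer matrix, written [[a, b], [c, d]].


[s3, s2] = [[-2, 3], [-2, 2]]
[s1, s4] = [[0, 10], [-10, 0]]
[s6, [s1, s4]] = [[-10, 10], [10, 10]]
[[s6, [s1, s4]], s5] = [[0, 10], [-10, 0]]
[[s3, s2], [[s6, [s1, s4]], s5]] = [[-10, -40], [-40, 10]]

[[-10, -40], [-40, 10]]


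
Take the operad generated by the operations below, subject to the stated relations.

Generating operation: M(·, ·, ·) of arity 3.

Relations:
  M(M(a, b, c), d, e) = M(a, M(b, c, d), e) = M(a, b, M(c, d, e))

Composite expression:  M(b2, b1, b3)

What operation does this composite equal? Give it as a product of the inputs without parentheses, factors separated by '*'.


b2 * b1 * b3

The M-tree's shape is irrelevant; the b-reading-order decides.
M(b2, b1, b3) reduces to b2 * b1 * b3


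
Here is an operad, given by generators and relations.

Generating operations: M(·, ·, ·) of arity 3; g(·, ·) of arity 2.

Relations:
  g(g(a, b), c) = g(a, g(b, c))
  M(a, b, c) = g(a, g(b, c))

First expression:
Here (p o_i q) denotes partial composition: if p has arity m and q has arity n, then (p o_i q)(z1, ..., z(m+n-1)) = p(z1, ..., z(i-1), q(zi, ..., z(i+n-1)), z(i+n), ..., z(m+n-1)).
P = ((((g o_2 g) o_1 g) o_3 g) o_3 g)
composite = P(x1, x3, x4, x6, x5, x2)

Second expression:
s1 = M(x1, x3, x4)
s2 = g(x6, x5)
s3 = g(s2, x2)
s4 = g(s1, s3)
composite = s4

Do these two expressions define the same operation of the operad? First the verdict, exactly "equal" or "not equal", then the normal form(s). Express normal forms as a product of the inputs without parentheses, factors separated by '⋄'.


In normal form, the first expression is x1 ⋄ x3 ⋄ x4 ⋄ x6 ⋄ x5 ⋄ x2
In normal form, the second expression is x1 ⋄ x3 ⋄ x4 ⋄ x6 ⋄ x5 ⋄ x2
The normal forms match — equal.

equal; both compose to x1 ⋄ x3 ⋄ x4 ⋄ x6 ⋄ x5 ⋄ x2


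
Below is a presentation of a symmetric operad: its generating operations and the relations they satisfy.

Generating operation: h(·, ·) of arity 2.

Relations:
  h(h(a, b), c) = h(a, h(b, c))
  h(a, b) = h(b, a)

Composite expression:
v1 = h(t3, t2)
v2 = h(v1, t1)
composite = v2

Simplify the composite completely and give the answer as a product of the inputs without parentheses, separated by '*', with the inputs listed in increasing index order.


t1 * t2 * t3

With h associative and commutative, the t-input set is all that matters.
h(t3, t2) flattens to t3 * t2
h(h(t3, t2), t1) flattens to t3 * t2 * t1
sorting the factors by input index: t1 * t2 * t3
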